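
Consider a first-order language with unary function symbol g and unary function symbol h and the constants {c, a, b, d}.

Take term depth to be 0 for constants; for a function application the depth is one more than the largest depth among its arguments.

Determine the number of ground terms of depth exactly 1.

Count level by level. With function symbols g/1, h/1, the terms of depth ≤ k are the 4 constants together with each function applied to depth-≤(k−1) tuples, so N_k = 4 + N_{k-1} + N_{k-1}.
N_0 = 4
N_1 = 4 + 4 + 4 = 12
Terms of depth exactly 1: N_1 − N_0 = 12 − 4 = 8.

8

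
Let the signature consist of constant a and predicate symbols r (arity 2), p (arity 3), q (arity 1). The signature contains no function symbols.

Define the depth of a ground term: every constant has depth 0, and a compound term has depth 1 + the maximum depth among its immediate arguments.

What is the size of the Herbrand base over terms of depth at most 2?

First count ground terms of depth ≤ 2.
With no function symbols every ground term is a constant, so there is exactly 1 ground term at every depth bound.
N_0 = 1
N_1 = 1
N_2 = 1
So |H| = 1.
Each predicate of arity r yields |H|^r ground atoms (one per choice of an r-tuple from H):
  r: 1^2 = 1;  p: 1^3 = 1;  q: 1
Total ground atoms: 1 + 1 + 1 = 3.

3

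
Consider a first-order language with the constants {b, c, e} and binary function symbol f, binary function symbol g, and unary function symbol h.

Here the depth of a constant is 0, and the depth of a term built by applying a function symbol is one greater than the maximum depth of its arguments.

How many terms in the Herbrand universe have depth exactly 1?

21

Let N_k = |{terms of depth ≤ k}|. Then N_0 = 3 and N_k = 3 + N_{k-1}^2 + N_{k-1}^2 + N_{k-1} for k ≥ 1 (one summand per function symbol, arity giving the exponent).
N_0 = 3
N_1 = 3 + 3^2 + 3^2 + 3 = 24
Terms of depth exactly 1: N_1 − N_0 = 24 − 3 = 21.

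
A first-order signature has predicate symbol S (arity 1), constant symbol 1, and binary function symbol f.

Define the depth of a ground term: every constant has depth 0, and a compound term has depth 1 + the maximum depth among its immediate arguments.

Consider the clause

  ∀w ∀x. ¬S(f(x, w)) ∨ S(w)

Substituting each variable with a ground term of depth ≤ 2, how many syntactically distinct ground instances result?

Ground terms of depth ≤ 2:
  Let N_k = |{terms of depth ≤ k}|. Then N_0 = 1 and N_k = 1 + N_{k-1}^2 for k ≥ 1 (one summand per function symbol, arity giving the exponent).
  N_0 = 1
  N_1 = 1 + 1^2 = 2
  N_2 = 1 + 2^2 = 5
  Explicitly: 1, f(1, 1), f(1, f(1, 1)), f(f(1, 1), 1), f(f(1, 1), f(1, 1)).
So there are 5 ground terms available for substitution.
There are 2 variables to instantiate (w, x), each occurring in at least one literal, so different choices give different ground instances.
Number of ground instances = 5^2 = 25.

25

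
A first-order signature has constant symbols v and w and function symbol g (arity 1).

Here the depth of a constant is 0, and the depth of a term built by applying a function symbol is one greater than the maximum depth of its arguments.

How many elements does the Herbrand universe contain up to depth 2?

6

Let N_k count ground terms of depth at most k. Each non-constant term of depth ≤ k is some function symbol applied to depth-≤(k−1) arguments, giving N_k = 2 + N_{k-1}.
N_0 = 2
N_1 = 2 + 2 = 4
N_2 = 2 + 4 = 6
Explicitly: v, w, g(v), g(w), g(g(v)), g(g(w)).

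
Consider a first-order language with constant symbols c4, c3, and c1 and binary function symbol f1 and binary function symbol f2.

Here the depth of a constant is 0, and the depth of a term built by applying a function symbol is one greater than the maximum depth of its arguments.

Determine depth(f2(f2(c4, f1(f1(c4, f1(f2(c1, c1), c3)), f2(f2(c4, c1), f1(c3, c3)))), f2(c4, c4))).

depth(f2(c1, c1)) = 1 + max(0, 0) = 1
depth(f1(f2(c1, c1), c3)) = 1 + max(1, 0) = 2
depth(f1(c4, f1(f2(c1, c1), c3))) = 1 + max(0, 2) = 3
depth(f2(c4, c1)) = 1 + max(0, 0) = 1
depth(f1(c3, c3)) = 1 + max(0, 0) = 1
depth(f2(f2(c4, c1), f1(c3, c3))) = 1 + max(1, 1) = 2
depth(f1(f1(c4, f1(f2(c1, c1), c3)), f2(f2(c4, c1), f1(c3, c3)))) = 1 + max(3, 2) = 4
depth(f2(c4, f1(f1(c4, f1(f2(c1, c1), c3)), f2(f2(c4, c1), f1(c3, c3))))) = 1 + max(0, 4) = 5
depth(f2(c4, c4)) = 1 + max(0, 0) = 1
depth(f2(f2(c4, f1(f1(c4, f1(f2(c1, c1), c3)), f2(f2(c4, c1), f1(c3, c3)))), f2(c4, c4))) = 1 + max(5, 1) = 6

6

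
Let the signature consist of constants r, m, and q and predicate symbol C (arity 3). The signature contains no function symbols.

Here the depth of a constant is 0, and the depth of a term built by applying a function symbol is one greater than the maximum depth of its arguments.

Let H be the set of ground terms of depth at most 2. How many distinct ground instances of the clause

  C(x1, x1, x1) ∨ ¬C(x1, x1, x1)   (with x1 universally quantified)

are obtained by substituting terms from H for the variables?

3

Ground terms of depth ≤ 2:
  With no function symbols every ground term is a constant, so there are exactly 3 ground terms at every depth bound.
  N_0 = 3
  N_1 = 3
  N_2 = 3
  Explicitly: r, m, q.
So there are 3 ground terms available for substitution.
There is 1 variable to instantiate (x1),  occurring in at least one literal, so different choices give different ground instances.
Number of ground instances = 3.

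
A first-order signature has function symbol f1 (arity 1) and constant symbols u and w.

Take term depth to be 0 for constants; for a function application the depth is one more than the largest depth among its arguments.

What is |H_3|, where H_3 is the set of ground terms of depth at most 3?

If N_k denotes the number of depth-≤k ground terms, the 2 constants give N_0 = 2, and each function symbol of arity r contributes N_{k-1}^r new terms at level k: N_k = 2 + N_{k-1}.
N_0 = 2
N_1 = 2 + 2 = 4
N_2 = 2 + 4 = 6
N_3 = 2 + 6 = 8
Explicitly: u, w, f1(u), f1(w), f1(f1(u)), f1(f1(w)), f1(f1(f1(u))), f1(f1(f1(w))).

8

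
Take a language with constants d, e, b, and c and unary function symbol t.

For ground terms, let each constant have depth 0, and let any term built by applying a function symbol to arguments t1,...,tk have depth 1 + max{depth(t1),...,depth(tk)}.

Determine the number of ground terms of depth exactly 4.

4

Count level by level. With function symbols t/1, the terms of depth ≤ k are the 4 constants together with each function applied to depth-≤(k−1) tuples, so N_k = 4 + N_{k-1}.
N_0 = 4
N_1 = 4 + 4 = 8
N_2 = 4 + 8 = 12
N_3 = 4 + 12 = 16
N_4 = 4 + 16 = 20
Terms of depth exactly 4: N_4 − N_3 = 20 − 16 = 4.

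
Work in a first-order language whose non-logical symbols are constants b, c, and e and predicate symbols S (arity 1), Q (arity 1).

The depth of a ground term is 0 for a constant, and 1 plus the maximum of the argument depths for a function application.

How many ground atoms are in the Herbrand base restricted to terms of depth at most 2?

6

First count ground terms of depth ≤ 2.
With no function symbols every ground term is a constant, so there are exactly 3 ground terms at every depth bound.
N_0 = 3
N_1 = 3
N_2 = 3
Explicitly: b, c, e.
So |H| = 3.
Ground atoms are formed by filling each argument slot of a predicate with a term from H, so an r-ary predicate gives |H|^r atoms:
  S: 3;  Q: 3
Total ground atoms: 3 + 3 = 6.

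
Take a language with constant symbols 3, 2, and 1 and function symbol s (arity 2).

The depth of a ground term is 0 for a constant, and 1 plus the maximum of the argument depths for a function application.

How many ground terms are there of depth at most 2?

If N_k denotes the number of depth-≤k ground terms, the 3 constants give N_0 = 3, and each function symbol of arity r contributes N_{k-1}^r new terms at level k: N_k = 3 + N_{k-1}^2.
N_0 = 3
N_1 = 3 + 3^2 = 12
N_2 = 3 + 12^2 = 147

147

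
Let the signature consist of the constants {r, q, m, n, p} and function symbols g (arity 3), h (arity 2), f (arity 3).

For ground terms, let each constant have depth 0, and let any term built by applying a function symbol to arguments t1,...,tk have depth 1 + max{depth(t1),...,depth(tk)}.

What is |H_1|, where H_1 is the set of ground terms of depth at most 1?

280

Let N_k count ground terms of depth at most k. Each non-constant term of depth ≤ k is some function symbol applied to depth-≤(k−1) arguments, giving N_k = 5 + N_{k-1}^3 + N_{k-1}^2 + N_{k-1}^3.
N_0 = 5
N_1 = 5 + 5^3 + 5^2 + 5^3 = 280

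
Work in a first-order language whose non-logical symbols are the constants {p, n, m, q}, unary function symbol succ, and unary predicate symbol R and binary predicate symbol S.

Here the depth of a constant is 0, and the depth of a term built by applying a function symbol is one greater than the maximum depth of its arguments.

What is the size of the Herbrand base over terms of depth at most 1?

First count ground terms of depth ≤ 1.
Let N_k count ground terms of depth at most k. Each non-constant term of depth ≤ k is some function symbol applied to depth-≤(k−1) arguments, giving N_k = 4 + N_{k-1}.
N_0 = 4
N_1 = 4 + 4 = 8
Explicitly: p, n, m, q, succ(p), succ(n), succ(m), succ(q).
So |H| = 8.
Each predicate of arity r yields |H|^r ground atoms (one per choice of an r-tuple from H):
  R: 8;  S: 8^2 = 64
Total ground atoms: 8 + 64 = 72.

72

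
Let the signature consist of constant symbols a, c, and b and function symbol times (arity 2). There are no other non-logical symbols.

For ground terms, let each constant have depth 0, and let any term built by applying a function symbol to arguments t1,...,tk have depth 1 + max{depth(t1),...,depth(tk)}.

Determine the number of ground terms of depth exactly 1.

9

Write N_k for the number of ground terms of depth ≤ k. A term of depth ≤ k is either a constant or a function symbol applied to arguments of depth ≤ k−1, so N_k = 3 + N_{k-1}^2.
N_0 = 3
N_1 = 3 + 3^2 = 12
Terms of depth exactly 1: N_1 − N_0 = 12 − 3 = 9.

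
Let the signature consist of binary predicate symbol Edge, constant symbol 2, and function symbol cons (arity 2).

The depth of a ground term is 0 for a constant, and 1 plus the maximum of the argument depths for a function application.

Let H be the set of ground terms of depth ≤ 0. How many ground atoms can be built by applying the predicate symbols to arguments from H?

First count ground terms of depth ≤ 0.
Let N_k count ground terms of depth at most k. Each non-constant term of depth ≤ k is some function symbol applied to depth-≤(k−1) arguments, giving N_k = 1 + N_{k-1}^2.
N_0 = 1
So |H| = 1.
Ground atoms are formed by filling each argument slot of a predicate with a term from H, so an r-ary predicate gives |H|^r atoms:
  Edge: 1^2 = 1
Total ground atoms: 1.

1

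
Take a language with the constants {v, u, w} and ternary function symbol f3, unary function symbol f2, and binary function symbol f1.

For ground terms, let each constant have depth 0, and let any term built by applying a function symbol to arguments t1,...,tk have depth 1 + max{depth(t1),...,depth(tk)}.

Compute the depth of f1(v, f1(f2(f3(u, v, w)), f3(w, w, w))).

depth(f3(u, v, w)) = 1 + max(0, 0, 0) = 1
depth(f2(f3(u, v, w))) = 1 + depth(f3(u, v, w)) = 1 + 1 = 2
depth(f3(w, w, w)) = 1 + max(0, 0, 0) = 1
depth(f1(f2(f3(u, v, w)), f3(w, w, w))) = 1 + max(2, 1) = 3
depth(f1(v, f1(f2(f3(u, v, w)), f3(w, w, w)))) = 1 + max(0, 3) = 4

4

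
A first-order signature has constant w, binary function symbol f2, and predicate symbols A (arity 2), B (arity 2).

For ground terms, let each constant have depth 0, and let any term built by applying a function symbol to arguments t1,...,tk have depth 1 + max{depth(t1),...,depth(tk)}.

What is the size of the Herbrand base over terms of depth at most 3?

First count ground terms of depth ≤ 3.
Let N_k count ground terms of depth at most k. Each non-constant term of depth ≤ k is some function symbol applied to depth-≤(k−1) arguments, giving N_k = 1 + N_{k-1}^2.
N_0 = 1
N_1 = 1 + 1^2 = 2
N_2 = 1 + 2^2 = 5
N_3 = 1 + 5^2 = 26
So |H| = 26.
Each predicate of arity r yields |H|^r ground atoms (one per choice of an r-tuple from H):
  A: 26^2 = 676;  B: 26^2 = 676
Total ground atoms: 676 + 676 = 1352.

1352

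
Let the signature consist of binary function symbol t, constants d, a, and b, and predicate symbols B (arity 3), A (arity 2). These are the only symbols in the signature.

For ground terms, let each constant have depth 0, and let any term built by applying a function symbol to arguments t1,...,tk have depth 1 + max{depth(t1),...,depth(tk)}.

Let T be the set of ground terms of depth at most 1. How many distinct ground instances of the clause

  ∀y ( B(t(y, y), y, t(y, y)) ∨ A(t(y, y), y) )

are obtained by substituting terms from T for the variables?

Ground terms of depth ≤ 1:
  Count level by level. With function symbols t/2, the terms of depth ≤ k are the 3 constants together with each function applied to depth-≤(k−1) tuples, so N_k = 3 + N_{k-1}^2.
  N_0 = 3
  N_1 = 3 + 3^2 = 12
So there are 12 ground terms available for substitution.
The variable y ranges independently over the available ground terms, and distinct assignments produce distinct instances.
Number of ground instances = 12.

12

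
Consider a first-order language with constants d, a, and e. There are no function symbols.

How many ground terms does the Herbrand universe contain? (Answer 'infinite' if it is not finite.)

There are no function symbols, so every ground term is one of the 3 constants.
The Herbrand universe is {d, a, e}, which is finite with 3 elements.

3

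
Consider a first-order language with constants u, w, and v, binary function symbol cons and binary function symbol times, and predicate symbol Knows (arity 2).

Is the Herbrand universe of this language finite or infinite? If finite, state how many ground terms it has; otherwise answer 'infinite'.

The signature has at least one function symbol (cons, arity 2) and at least one constant (u).
Iterating cons gives infinitely many distinct ground terms: u, cons(u, u), cons(cons(u, u), cons(u, u)), ...
So the Herbrand universe is infinite.

infinite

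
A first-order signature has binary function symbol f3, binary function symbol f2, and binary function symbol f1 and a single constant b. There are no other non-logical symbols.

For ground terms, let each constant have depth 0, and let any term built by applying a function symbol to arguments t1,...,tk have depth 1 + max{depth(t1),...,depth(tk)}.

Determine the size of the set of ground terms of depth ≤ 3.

7204

Let N_k count ground terms of depth at most k. Each non-constant term of depth ≤ k is some function symbol applied to depth-≤(k−1) arguments, giving N_k = 1 + N_{k-1}^2 + N_{k-1}^2 + N_{k-1}^2.
N_0 = 1
N_1 = 1 + 1^2 + 1^2 + 1^2 = 4
N_2 = 1 + 4^2 + 4^2 + 4^2 = 49
N_3 = 1 + 49^2 + 49^2 + 49^2 = 7204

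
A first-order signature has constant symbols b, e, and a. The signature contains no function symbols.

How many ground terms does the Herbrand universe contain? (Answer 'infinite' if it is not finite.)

3

There are no function symbols, so every ground term is one of the 3 constants.
The Herbrand universe is {b, e, a}, which is finite with 3 elements.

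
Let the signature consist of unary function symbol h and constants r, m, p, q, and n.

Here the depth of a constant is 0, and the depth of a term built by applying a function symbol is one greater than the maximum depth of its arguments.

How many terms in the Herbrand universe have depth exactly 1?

5

Let N_k = |{terms of depth ≤ k}|. Then N_0 = 5 and N_k = 5 + N_{k-1} for k ≥ 1 (one summand per function symbol, arity giving the exponent).
N_0 = 5
N_1 = 5 + 5 = 10
Terms of depth exactly 1: N_1 − N_0 = 10 − 5 = 5.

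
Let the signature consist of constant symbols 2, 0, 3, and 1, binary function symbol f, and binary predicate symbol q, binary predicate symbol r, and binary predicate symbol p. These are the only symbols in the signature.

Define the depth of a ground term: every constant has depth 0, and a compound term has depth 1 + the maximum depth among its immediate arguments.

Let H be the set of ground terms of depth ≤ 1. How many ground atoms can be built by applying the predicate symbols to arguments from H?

1200

First count ground terms of depth ≤ 1.
If N_k denotes the number of depth-≤k ground terms, the 4 constants give N_0 = 4, and each function symbol of arity r contributes N_{k-1}^r new terms at level k: N_k = 4 + N_{k-1}^2.
N_0 = 4
N_1 = 4 + 4^2 = 20
So |H| = 20.
For each predicate symbol, the number of ground atoms is |H| raised to its arity; summing:
  q: 20^2 = 400;  r: 20^2 = 400;  p: 20^2 = 400
Total ground atoms: 400 + 400 + 400 = 1200.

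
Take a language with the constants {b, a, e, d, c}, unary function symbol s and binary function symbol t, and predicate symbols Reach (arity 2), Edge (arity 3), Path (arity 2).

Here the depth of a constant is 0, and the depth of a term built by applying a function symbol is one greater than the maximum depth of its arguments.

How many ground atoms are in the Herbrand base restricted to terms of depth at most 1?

First count ground terms of depth ≤ 1.
Let N_k = |{terms of depth ≤ k}|. Then N_0 = 5 and N_k = 5 + N_{k-1} + N_{k-1}^2 for k ≥ 1 (one summand per function symbol, arity giving the exponent).
N_0 = 5
N_1 = 5 + 5 + 5^2 = 35
So |H| = 35.
Ground atoms are formed by filling each argument slot of a predicate with a term from H, so an r-ary predicate gives |H|^r atoms:
  Reach: 35^2 = 1225;  Edge: 35^3 = 42875;  Path: 35^2 = 1225
Total ground atoms: 1225 + 42875 + 1225 = 45325.

45325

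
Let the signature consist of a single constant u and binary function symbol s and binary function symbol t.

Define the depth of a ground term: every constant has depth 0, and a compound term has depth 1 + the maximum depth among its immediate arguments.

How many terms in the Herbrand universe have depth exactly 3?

704

Let N_k = |{terms of depth ≤ k}|. Then N_0 = 1 and N_k = 1 + N_{k-1}^2 + N_{k-1}^2 for k ≥ 1 (one summand per function symbol, arity giving the exponent).
N_0 = 1
N_1 = 1 + 1^2 + 1^2 = 3
N_2 = 1 + 3^2 + 3^2 = 19
N_3 = 1 + 19^2 + 19^2 = 723
Terms of depth exactly 3: N_3 − N_2 = 723 − 19 = 704.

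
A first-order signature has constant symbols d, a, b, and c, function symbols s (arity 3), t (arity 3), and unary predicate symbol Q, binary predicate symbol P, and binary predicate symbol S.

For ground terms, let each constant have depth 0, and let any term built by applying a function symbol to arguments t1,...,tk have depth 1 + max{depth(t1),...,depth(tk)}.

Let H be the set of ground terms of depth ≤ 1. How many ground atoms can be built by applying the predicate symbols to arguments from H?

34980

First count ground terms of depth ≤ 1.
If N_k denotes the number of depth-≤k ground terms, the 4 constants give N_0 = 4, and each function symbol of arity r contributes N_{k-1}^r new terms at level k: N_k = 4 + N_{k-1}^3 + N_{k-1}^3.
N_0 = 4
N_1 = 4 + 4^3 + 4^3 = 132
So |H| = 132.
Each predicate of arity r yields |H|^r ground atoms (one per choice of an r-tuple from H):
  Q: 132;  P: 132^2 = 17424;  S: 132^2 = 17424
Total ground atoms: 132 + 17424 + 17424 = 34980.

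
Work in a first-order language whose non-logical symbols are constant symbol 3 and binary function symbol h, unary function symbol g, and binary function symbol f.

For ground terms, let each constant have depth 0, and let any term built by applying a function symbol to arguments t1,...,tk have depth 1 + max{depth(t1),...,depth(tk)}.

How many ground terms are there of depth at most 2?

37

If N_k denotes the number of depth-≤k ground terms, the 1 constant gives N_0 = 1, and each function symbol of arity r contributes N_{k-1}^r new terms at level k: N_k = 1 + N_{k-1}^2 + N_{k-1} + N_{k-1}^2.
N_0 = 1
N_1 = 1 + 1^2 + 1 + 1^2 = 4
N_2 = 1 + 4^2 + 4 + 4^2 = 37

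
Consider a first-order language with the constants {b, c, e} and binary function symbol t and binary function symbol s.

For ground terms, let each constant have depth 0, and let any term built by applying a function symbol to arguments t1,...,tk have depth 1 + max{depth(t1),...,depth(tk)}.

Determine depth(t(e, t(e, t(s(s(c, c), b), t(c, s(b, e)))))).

depth(s(c, c)) = 1 + max(0, 0) = 1
depth(s(s(c, c), b)) = 1 + max(1, 0) = 2
depth(s(b, e)) = 1 + max(0, 0) = 1
depth(t(c, s(b, e))) = 1 + max(0, 1) = 2
depth(t(s(s(c, c), b), t(c, s(b, e)))) = 1 + max(2, 2) = 3
depth(t(e, t(s(s(c, c), b), t(c, s(b, e))))) = 1 + max(0, 3) = 4
depth(t(e, t(e, t(s(s(c, c), b), t(c, s(b, e)))))) = 1 + max(0, 4) = 5

5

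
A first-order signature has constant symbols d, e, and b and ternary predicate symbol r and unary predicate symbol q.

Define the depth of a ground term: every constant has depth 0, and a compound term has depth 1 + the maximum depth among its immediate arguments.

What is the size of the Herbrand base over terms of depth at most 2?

30

First count ground terms of depth ≤ 2.
With no function symbols every ground term is a constant, so there are exactly 3 ground terms at every depth bound.
N_0 = 3
N_1 = 3
N_2 = 3
So |H| = 3.
Each predicate of arity r yields |H|^r ground atoms (one per choice of an r-tuple from H):
  r: 3^3 = 27;  q: 3
Total ground atoms: 27 + 3 = 30.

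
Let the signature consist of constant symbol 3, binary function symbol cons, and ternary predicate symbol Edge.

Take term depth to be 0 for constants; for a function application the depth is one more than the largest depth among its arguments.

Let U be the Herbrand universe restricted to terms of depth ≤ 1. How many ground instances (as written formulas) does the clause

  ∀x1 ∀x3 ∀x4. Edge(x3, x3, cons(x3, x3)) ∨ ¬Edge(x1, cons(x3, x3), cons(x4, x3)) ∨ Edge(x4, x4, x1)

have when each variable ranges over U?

8

Ground terms of depth ≤ 1:
  If N_k denotes the number of depth-≤k ground terms, the 1 constant gives N_0 = 1, and each function symbol of arity r contributes N_{k-1}^r new terms at level k: N_k = 1 + N_{k-1}^2.
  N_0 = 1
  N_1 = 1 + 1^2 = 2
So there are 2 ground terms available for substitution.
There are 3 variables to instantiate (x1, x3, x4), each occurring in at least one literal, so different choices give different ground instances.
Number of ground instances = 2^3 = 8.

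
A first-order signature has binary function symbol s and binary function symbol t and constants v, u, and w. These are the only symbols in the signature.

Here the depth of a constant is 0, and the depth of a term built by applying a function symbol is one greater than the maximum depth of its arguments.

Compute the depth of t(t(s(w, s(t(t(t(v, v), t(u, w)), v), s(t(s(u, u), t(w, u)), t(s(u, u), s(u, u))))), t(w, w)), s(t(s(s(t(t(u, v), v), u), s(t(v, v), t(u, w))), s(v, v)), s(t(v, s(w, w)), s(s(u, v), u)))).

depth(t(v, v)) = 1 + max(0, 0) = 1
depth(t(u, w)) = 1 + max(0, 0) = 1
depth(t(t(v, v), t(u, w))) = 1 + max(1, 1) = 2
depth(t(t(t(v, v), t(u, w)), v)) = 1 + max(2, 0) = 3
depth(s(u, u)) = 1 + max(0, 0) = 1
depth(t(w, u)) = 1 + max(0, 0) = 1
depth(t(s(u, u), t(w, u))) = 1 + max(1, 1) = 2
depth(t(s(u, u), s(u, u))) = 1 + max(1, 1) = 2
depth(s(t(s(u, u), t(w, u)), t(s(u, u), s(u, u)))) = 1 + max(2, 2) = 3
depth(s(t(t(t(v, v), t(u, w)), v), s(t(s(u, u), t(w, u)), t(s(u, u), s(u, u))))) = 1 + max(3, 3) = 4
depth(s(w, s(t(t(t(v, v), t(u, w)), v), s(t(s(u, u), t(w, u)), t(s(u, u), s(u, u)))))) = 1 + max(0, 4) = 5
depth(t(w, w)) = 1 + max(0, 0) = 1
depth(t(s(w, s(t(t(t(v, v), t(u, w)), v), s(t(s(u, u), t(w, u)), t(s(u, u), s(u, u))))), t(w, w))) = 1 + max(5, 1) = 6
depth(t(u, v)) = 1 + max(0, 0) = 1
depth(t(t(u, v), v)) = 1 + max(1, 0) = 2
depth(s(t(t(u, v), v), u)) = 1 + max(2, 0) = 3
depth(s(t(v, v), t(u, w))) = 1 + max(1, 1) = 2
depth(s(s(t(t(u, v), v), u), s(t(v, v), t(u, w)))) = 1 + max(3, 2) = 4
depth(s(v, v)) = 1 + max(0, 0) = 1
depth(t(s(s(t(t(u, v), v), u), s(t(v, v), t(u, w))), s(v, v))) = 1 + max(4, 1) = 5
depth(s(w, w)) = 1 + max(0, 0) = 1
depth(t(v, s(w, w))) = 1 + max(0, 1) = 2
depth(s(u, v)) = 1 + max(0, 0) = 1
depth(s(s(u, v), u)) = 1 + max(1, 0) = 2
depth(s(t(v, s(w, w)), s(s(u, v), u))) = 1 + max(2, 2) = 3
depth(s(t(s(s(t(t(u, v), v), u), s(t(v, v), t(u, w))), s(v, v)), s(t(v, s(w, w)), s(s(u, v), u)))) = 1 + max(5, 3) = 6
depth(t(t(s(w, s(t(t(t(v, v), t(u, w)), v), s(t(s(u, u), t(w, u)), t(s(u, u), s(u, u))))), t(w, w)), s(t(s(s(t(t(u, v), v), u), s(t(v, v), t(u, w))), s(v, v)), s(t(v, s(w, w)), s(s(u, v), u))))) = 1 + max(6, 6) = 7

7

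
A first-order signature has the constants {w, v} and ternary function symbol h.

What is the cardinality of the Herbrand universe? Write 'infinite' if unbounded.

The signature has at least one function symbol (h, arity 3) and at least one constant (w).
Iterating h gives infinitely many distinct ground terms: w, h(w, w, w), h(h(w, w, w), h(w, w, w), h(w, w, w)), ...
So the Herbrand universe is infinite.

infinite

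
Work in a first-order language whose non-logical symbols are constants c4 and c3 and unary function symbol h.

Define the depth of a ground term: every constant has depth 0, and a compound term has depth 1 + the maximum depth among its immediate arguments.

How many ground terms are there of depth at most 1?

4

Let N_k count ground terms of depth at most k. Each non-constant term of depth ≤ k is some function symbol applied to depth-≤(k−1) arguments, giving N_k = 2 + N_{k-1}.
N_0 = 2
N_1 = 2 + 2 = 4
Explicitly: c4, c3, h(c4), h(c3).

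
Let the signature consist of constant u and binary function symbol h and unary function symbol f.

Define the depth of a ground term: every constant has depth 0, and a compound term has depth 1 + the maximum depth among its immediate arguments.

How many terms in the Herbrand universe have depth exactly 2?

Count level by level. With function symbols h/2, f/1, the terms of depth ≤ k are the 1 constant together with each function applied to depth-≤(k−1) tuples, so N_k = 1 + N_{k-1}^2 + N_{k-1}.
N_0 = 1
N_1 = 1 + 1^2 + 1 = 3
N_2 = 1 + 3^2 + 3 = 13
Terms of depth exactly 2: N_2 − N_1 = 13 − 3 = 10.

10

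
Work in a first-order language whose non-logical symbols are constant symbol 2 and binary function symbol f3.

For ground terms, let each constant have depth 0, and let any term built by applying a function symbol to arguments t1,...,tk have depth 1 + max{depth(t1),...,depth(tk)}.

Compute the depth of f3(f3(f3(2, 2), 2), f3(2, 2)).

depth(f3(2, 2)) = 1 + max(0, 0) = 1
depth(f3(f3(2, 2), 2)) = 1 + max(1, 0) = 2
depth(f3(f3(f3(2, 2), 2), f3(2, 2))) = 1 + max(2, 1) = 3

3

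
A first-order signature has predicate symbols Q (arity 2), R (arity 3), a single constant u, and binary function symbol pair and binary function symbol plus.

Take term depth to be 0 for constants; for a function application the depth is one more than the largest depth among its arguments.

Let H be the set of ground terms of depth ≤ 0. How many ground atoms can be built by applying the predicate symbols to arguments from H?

2

First count ground terms of depth ≤ 0.
Let N_k count ground terms of depth at most k. Each non-constant term of depth ≤ k is some function symbol applied to depth-≤(k−1) arguments, giving N_k = 1 + N_{k-1}^2 + N_{k-1}^2.
N_0 = 1
Explicitly: u.
So |H| = 1.
Each predicate of arity r yields |H|^r ground atoms (one per choice of an r-tuple from H):
  Q: 1^2 = 1;  R: 1^3 = 1
Total ground atoms: 1 + 1 = 2.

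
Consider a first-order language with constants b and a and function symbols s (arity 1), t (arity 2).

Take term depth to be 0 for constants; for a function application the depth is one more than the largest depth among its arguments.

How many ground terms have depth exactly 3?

Let N_k = |{terms of depth ≤ k}|. Then N_0 = 2 and N_k = 2 + N_{k-1} + N_{k-1}^2 for k ≥ 1 (one summand per function symbol, arity giving the exponent).
N_0 = 2
N_1 = 2 + 2 + 2^2 = 8
N_2 = 2 + 8 + 8^2 = 74
N_3 = 2 + 74 + 74^2 = 5552
Terms of depth exactly 3: N_3 − N_2 = 5552 − 74 = 5478.

5478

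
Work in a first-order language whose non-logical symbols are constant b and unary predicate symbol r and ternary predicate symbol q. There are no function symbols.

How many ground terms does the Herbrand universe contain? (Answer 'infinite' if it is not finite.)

1

There are no function symbols, so the only ground term is the single constant.
The Herbrand universe is {b}, finite with 1 element.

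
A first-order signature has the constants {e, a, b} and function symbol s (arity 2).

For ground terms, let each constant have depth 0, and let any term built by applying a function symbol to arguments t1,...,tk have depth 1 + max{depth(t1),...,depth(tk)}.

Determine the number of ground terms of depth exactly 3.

Let N_k count ground terms of depth at most k. Each non-constant term of depth ≤ k is some function symbol applied to depth-≤(k−1) arguments, giving N_k = 3 + N_{k-1}^2.
N_0 = 3
N_1 = 3 + 3^2 = 12
N_2 = 3 + 12^2 = 147
N_3 = 3 + 147^2 = 21612
Terms of depth exactly 3: N_3 − N_2 = 21612 − 147 = 21465.

21465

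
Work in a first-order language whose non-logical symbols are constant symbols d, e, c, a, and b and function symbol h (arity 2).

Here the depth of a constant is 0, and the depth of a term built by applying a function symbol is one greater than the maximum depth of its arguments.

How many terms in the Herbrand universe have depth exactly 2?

875

Let N_k count ground terms of depth at most k. Each non-constant term of depth ≤ k is some function symbol applied to depth-≤(k−1) arguments, giving N_k = 5 + N_{k-1}^2.
N_0 = 5
N_1 = 5 + 5^2 = 30
N_2 = 5 + 30^2 = 905
Terms of depth exactly 2: N_2 − N_1 = 905 − 30 = 875.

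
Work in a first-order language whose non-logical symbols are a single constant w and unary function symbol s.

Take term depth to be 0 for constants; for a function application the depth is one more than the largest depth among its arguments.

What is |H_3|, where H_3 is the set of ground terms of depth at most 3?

Let N_k count ground terms of depth at most k. Each non-constant term of depth ≤ k is some function symbol applied to depth-≤(k−1) arguments, giving N_k = 1 + N_{k-1}.
N_0 = 1
N_1 = 1 + 1 = 2
N_2 = 1 + 2 = 3
N_3 = 1 + 3 = 4

4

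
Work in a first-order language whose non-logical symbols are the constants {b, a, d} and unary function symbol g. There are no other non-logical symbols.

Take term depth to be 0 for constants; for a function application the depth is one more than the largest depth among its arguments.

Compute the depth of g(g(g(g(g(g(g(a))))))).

depth(g(a)) = 1 + depth(a) = 1 + 0 = 1
depth(g(g(a))) = 1 + depth(g(a)) = 1 + 1 = 2
depth(g(g(g(a)))) = 1 + depth(g(g(a))) = 1 + 2 = 3
depth(g(g(g(g(a))))) = 1 + depth(g(g(g(a)))) = 1 + 3 = 4
depth(g(g(g(g(g(a)))))) = 1 + depth(g(g(g(g(a))))) = 1 + 4 = 5
depth(g(g(g(g(g(g(a))))))) = 1 + depth(g(g(g(g(g(a)))))) = 1 + 5 = 6
depth(g(g(g(g(g(g(g(a)))))))) = 1 + depth(g(g(g(g(g(g(a))))))) = 1 + 6 = 7

7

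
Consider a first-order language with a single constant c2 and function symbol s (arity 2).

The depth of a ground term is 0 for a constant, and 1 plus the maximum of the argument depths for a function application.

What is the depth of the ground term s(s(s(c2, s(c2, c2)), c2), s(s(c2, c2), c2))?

4

depth(s(c2, c2)) = 1 + max(0, 0) = 1
depth(s(c2, s(c2, c2))) = 1 + max(0, 1) = 2
depth(s(s(c2, s(c2, c2)), c2)) = 1 + max(2, 0) = 3
depth(s(s(c2, c2), c2)) = 1 + max(1, 0) = 2
depth(s(s(s(c2, s(c2, c2)), c2), s(s(c2, c2), c2))) = 1 + max(3, 2) = 4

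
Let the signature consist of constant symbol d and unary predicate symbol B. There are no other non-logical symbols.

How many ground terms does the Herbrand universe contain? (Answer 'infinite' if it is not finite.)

There are no function symbols, so the only ground term is the single constant.
The Herbrand universe is {d}, finite with 1 element.

1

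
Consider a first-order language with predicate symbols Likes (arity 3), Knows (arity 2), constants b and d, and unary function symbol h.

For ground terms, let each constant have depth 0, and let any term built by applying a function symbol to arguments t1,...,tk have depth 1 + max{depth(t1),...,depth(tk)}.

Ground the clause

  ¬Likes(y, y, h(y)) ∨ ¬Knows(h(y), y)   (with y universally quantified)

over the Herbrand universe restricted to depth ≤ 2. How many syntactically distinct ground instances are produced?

6

Ground terms of depth ≤ 2:
  If N_k denotes the number of depth-≤k ground terms, the 2 constants give N_0 = 2, and each function symbol of arity r contributes N_{k-1}^r new terms at level k: N_k = 2 + N_{k-1}.
  N_0 = 2
  N_1 = 2 + 2 = 4
  N_2 = 2 + 4 = 6
  Explicitly: b, d, h(b), h(d), h(h(b)), h(h(d)).
So there are 6 ground terms available for substitution.
The clause has 1 distinct variable (y), which appears in the body. In the free term algebra distinct substitutions yield syntactically distinct ground instances.
Number of ground instances = 6.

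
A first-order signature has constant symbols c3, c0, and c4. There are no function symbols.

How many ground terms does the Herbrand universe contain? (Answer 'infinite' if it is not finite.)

3

There are no function symbols, so every ground term is one of the 3 constants.
The Herbrand universe is {c3, c0, c4}, which is finite with 3 elements.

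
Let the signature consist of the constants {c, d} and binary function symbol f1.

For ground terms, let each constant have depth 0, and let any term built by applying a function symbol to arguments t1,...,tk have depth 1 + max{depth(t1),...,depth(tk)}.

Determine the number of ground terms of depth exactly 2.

32

Let N_k count ground terms of depth at most k. Each non-constant term of depth ≤ k is some function symbol applied to depth-≤(k−1) arguments, giving N_k = 2 + N_{k-1}^2.
N_0 = 2
N_1 = 2 + 2^2 = 6
N_2 = 2 + 6^2 = 38
Terms of depth exactly 2: N_2 − N_1 = 38 − 6 = 32.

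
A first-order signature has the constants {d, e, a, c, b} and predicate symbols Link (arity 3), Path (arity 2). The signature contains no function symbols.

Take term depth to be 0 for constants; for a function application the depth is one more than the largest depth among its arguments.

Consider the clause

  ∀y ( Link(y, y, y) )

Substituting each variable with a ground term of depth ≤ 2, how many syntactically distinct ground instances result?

5

Ground terms of depth ≤ 2:
  With no function symbols every ground term is a constant, so there are exactly 5 ground terms at every depth bound.
  N_0 = 5
  N_1 = 5
  N_2 = 5
  Explicitly: d, e, a, c, b.
So there are 5 ground terms available for substitution.
The variable y ranges independently over the available ground terms, and distinct assignments produce distinct instances.
Number of ground instances = 5.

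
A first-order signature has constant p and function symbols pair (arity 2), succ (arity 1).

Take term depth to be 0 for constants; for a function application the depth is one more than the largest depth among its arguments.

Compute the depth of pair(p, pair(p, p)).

depth(pair(p, p)) = 1 + max(0, 0) = 1
depth(pair(p, pair(p, p))) = 1 + max(0, 1) = 2

2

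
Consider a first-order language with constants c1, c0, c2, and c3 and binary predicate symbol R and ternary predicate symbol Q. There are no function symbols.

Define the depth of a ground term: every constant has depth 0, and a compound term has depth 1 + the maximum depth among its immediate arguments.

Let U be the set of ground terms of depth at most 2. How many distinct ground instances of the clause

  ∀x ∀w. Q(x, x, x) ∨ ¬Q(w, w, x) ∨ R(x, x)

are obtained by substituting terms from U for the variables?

16

Ground terms of depth ≤ 2:
  With no function symbols every ground term is a constant, so there are exactly 4 ground terms at every depth bound.
  N_0 = 4
  N_1 = 4
  N_2 = 4
  Explicitly: c1, c0, c2, c3.
So there are 4 ground terms available for substitution.
Each of x, w ranges independently over the available ground terms, and distinct assignments produce distinct instances.
Number of ground instances = 4^2 = 16.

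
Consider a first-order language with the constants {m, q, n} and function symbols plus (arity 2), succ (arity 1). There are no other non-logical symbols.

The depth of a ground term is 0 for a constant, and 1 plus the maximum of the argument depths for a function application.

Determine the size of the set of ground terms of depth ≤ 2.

If N_k denotes the number of depth-≤k ground terms, the 3 constants give N_0 = 3, and each function symbol of arity r contributes N_{k-1}^r new terms at level k: N_k = 3 + N_{k-1}^2 + N_{k-1}.
N_0 = 3
N_1 = 3 + 3^2 + 3 = 15
N_2 = 3 + 15^2 + 15 = 243

243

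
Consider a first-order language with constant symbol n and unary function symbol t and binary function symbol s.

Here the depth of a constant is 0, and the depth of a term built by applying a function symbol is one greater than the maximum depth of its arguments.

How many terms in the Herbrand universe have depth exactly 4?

33490

If N_k denotes the number of depth-≤k ground terms, the 1 constant gives N_0 = 1, and each function symbol of arity r contributes N_{k-1}^r new terms at level k: N_k = 1 + N_{k-1} + N_{k-1}^2.
N_0 = 1
N_1 = 1 + 1 + 1^2 = 3
N_2 = 1 + 3 + 3^2 = 13
N_3 = 1 + 13 + 13^2 = 183
N_4 = 1 + 183 + 183^2 = 33673
Terms of depth exactly 4: N_4 − N_3 = 33673 − 183 = 33490.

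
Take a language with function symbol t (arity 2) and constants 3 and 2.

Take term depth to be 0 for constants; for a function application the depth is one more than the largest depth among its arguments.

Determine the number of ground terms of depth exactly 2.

Count level by level. With function symbols t/2, the terms of depth ≤ k are the 2 constants together with each function applied to depth-≤(k−1) tuples, so N_k = 2 + N_{k-1}^2.
N_0 = 2
N_1 = 2 + 2^2 = 6
N_2 = 2 + 6^2 = 38
Terms of depth exactly 2: N_2 − N_1 = 38 − 6 = 32.

32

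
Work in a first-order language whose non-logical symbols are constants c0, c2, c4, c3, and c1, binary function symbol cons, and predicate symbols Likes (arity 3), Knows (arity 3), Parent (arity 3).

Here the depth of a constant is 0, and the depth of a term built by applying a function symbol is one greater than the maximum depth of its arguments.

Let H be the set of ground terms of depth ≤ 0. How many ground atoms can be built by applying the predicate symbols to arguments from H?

First count ground terms of depth ≤ 0.
Count level by level. With function symbols cons/2, the terms of depth ≤ k are the 5 constants together with each function applied to depth-≤(k−1) tuples, so N_k = 5 + N_{k-1}^2.
N_0 = 5
Explicitly: c0, c2, c4, c3, c1.
So |H| = 5.
Each predicate of arity r yields |H|^r ground atoms (one per choice of an r-tuple from H):
  Likes: 5^3 = 125;  Knows: 5^3 = 125;  Parent: 5^3 = 125
Total ground atoms: 125 + 125 + 125 = 375.

375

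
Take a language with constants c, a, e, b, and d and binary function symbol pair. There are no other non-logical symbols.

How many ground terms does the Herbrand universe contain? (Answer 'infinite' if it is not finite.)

The signature has at least one function symbol (pair, arity 2) and at least one constant (c).
Iterating pair gives infinitely many distinct ground terms: c, pair(c, c), pair(pair(c, c), pair(c, c)), ...
So the Herbrand universe is infinite.

infinite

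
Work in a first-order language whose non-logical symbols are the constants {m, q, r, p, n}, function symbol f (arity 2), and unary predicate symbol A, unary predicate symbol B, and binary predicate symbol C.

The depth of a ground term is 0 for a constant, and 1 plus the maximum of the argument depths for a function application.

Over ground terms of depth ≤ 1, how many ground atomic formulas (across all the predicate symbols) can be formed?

First count ground terms of depth ≤ 1.
Let N_k count ground terms of depth at most k. Each non-constant term of depth ≤ k is some function symbol applied to depth-≤(k−1) arguments, giving N_k = 5 + N_{k-1}^2.
N_0 = 5
N_1 = 5 + 5^2 = 30
So |H| = 30.
For each predicate symbol, the number of ground atoms is |H| raised to its arity; summing:
  A: 30;  B: 30;  C: 30^2 = 900
Total ground atoms: 30 + 30 + 900 = 960.

960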